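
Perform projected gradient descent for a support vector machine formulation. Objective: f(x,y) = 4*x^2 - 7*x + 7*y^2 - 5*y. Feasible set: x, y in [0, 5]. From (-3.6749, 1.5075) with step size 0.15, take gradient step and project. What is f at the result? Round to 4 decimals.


Step 1: Compute gradient at (-3.6749, 1.5075).
grad_x = 2*4*-3.6749 - 7 = -36.3992
grad_y = 2*7*1.5075 - 5 = 16.105
Step 2: Gradient step.
x_raw = -3.6749 - 0.15*-36.3992 = 1.785
y_raw = 1.5075 - 0.15*16.105 = -0.9083
Step 3: Project onto [0, 5].
x_proj = clip(1.785) = 1.785
y_proj = clip(-0.9083) = 0.0
Step 4: Evaluate f.
f(1.785, 0.0) = 0.2498


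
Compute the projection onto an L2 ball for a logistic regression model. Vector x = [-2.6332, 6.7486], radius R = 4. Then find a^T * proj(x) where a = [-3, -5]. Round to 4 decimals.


Step 1: Compute ||x|| (intermediates to 6 decimals).
||x|| = sqrt((-2.6332)^2 + 6.7486^2) = 7.244125
Step 2: Project.
Since ||x|| > R, scale = R/||x|| = 4/7.244125 = 0.552172, proj(x) = scale * x
proj(x) = [-1.453979, 3.726388]
Step 3: Dot product.
a^T * proj(x) = -3*(-1.453979) - 5*3.726388 = -14.27


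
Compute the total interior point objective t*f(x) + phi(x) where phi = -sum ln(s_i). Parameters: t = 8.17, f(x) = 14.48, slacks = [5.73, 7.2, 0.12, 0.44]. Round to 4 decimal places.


Step 1: Compute log-barrier.
ln values: [1.7457, 1.9741, -2.1203, -0.821]
phi = -(1.7457 + 1.9741 - 2.1203 - 0.821) = -0.7786
Step 2: Compute augmented objective.
t*f(x) = 8.17*14.48 = 118.3016
Total = 118.3016 - 0.7786 = 117.523


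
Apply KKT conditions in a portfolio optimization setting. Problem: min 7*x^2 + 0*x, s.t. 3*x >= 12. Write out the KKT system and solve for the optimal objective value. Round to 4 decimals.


Step 1: Try lambda = 0 (constraint inactive).
x_unc = 0/(2*7) = 0.0
Check: 3*0.0 = 0.0 < 12 -- violated!
Step 2: Constraint must be active: 3*x = 12
x* = 12/3 = 4.0
lambda = (2*7*4.0 + 0)/3 = 18.6667
Step 3: Compute optimal value.
f(x*) = 7*4.0^2 + 0*4.0 = 112.0


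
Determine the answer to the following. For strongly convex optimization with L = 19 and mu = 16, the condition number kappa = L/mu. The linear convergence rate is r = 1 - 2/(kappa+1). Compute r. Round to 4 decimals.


Step 1: Compute the condition number.
kappa = L/mu = 19/16 = 1.1875
Step 2: Compute the convergence rate.
r = 1 - 2/(kappa + 1) = 1 - 2*mu/(L + mu) = (L - mu)/(L + mu) = 3/35 = 0.0857


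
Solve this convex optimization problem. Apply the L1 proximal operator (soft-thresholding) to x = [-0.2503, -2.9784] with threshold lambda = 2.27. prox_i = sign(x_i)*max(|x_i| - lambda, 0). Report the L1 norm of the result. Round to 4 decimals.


Soft-thresholding with lambda = 2.27:
prox(-0.2503) = sign(-0.2503)*max(|-0.2503| - 2.27, 0) = 0.0
prox(-2.9784) = sign(-2.9784)*max(|-2.9784| - 2.27, 0) = -0.7084
prox(x) = [0.0, -0.7084]
||prox(x)||_1 = 0.0 + 0.7084 = 0.7084


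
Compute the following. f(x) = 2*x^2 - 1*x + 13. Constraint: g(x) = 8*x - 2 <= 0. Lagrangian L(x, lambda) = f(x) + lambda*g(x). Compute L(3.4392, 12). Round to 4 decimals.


Step 1: Evaluate f(x).
f(3.4392) = 2*3.4392^2 - 1*3.4392 + 13 = 33.217
Step 2: Evaluate g(x).
g(3.4392) = 8*3.4392 - 2 = 25.5136
Step 3: Compute Lagrangian.
L = 33.217 + 12*25.5136 = 339.3802


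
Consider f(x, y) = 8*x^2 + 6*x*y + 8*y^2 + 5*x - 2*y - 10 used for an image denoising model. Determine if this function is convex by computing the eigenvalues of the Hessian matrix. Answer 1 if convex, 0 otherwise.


The Hessian of f(x,y) = 8*x^2 + 6*x*y + 8*y^2 + 5*x - 2*y - 10 is:
H = [[16, 6], [6, 16]]
Trace = 16 + 16 = 32
Determinant = 16*16 - (6)^2 = 220
Discriminant = (32)^2 - 4*220 = 144.0
Eigenvalues: lambda_1 = 10.0, lambda_2 = 22.0
The function is convex.

1


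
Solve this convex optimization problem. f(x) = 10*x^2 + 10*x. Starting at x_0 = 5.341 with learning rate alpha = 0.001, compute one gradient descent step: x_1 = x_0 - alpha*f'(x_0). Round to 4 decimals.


We compute the gradient at x_0 and apply the update.
f'(x) = 20*x + 10
f'(5.341) = 20*5.341 + 10 = 116.82
x_1 = 5.341 - 0.001*116.82 = 5.2242


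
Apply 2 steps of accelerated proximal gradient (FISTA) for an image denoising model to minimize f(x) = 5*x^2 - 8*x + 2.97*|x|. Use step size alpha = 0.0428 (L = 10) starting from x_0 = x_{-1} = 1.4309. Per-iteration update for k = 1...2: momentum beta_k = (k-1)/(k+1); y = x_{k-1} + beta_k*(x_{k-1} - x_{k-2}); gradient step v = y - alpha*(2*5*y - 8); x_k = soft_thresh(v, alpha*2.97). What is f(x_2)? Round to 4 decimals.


FISTA on f(x) = 5*x^2 - 8*x + 2.97*|x|
L = 10, alpha = 0.0428
Iteration 1: beta = 0.0, y = 1.4309 + 0.0*(1.4309 - 1.4309) = 1.4309
  grad(y) = 6.309, v = y - alpha*grad = 1.1609
  prox(v) = soft_thresh(1.1609, 0.1271) = 1.0338
Iteration 2: beta = 0.3333, y = 1.0338 + 0.3333*(1.0338 - 1.4309) = 0.9014
  grad(y) = 1.0138, v = y - alpha*grad = 0.858
  prox(v) = soft_thresh(0.858, 0.1271) = 0.7309
f(x_2) = 5*0.7309^2 - 8*0.7309 + 2.97*|0.7309| = -1.0054


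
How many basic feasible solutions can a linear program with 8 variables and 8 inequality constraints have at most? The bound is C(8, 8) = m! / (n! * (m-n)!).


Each vertex corresponds to some choice of n active constraints out of m, so the number of vertices is at most C(m, n) = m! / (n!(m-n)!).
m = 8, n = 8
Numerator: 8 * 7 * 6 * 5 * 4 * 3 * 2 * 1
Denominator: 8! = 40320
C(8, 8) = 1


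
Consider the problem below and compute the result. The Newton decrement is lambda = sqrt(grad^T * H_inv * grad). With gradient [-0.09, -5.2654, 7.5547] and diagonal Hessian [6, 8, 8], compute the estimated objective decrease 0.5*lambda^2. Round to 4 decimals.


Step 1: H is diagonal, so H^(-1) * g = [-0.015, -0.6582, 0.9443].
Step 2: g^T H^(-1) g = sum_i g_i^2 / H_ii
  = (-0.09)^2/6 + (-5.2654)^2/8 + (7.5547)^2/8
  = 0.0014 + 3.4656 + 7.1342 = 10.6011
Step 3: Objective decrease = 0.5 * g^T H^(-1) g = 5.3005


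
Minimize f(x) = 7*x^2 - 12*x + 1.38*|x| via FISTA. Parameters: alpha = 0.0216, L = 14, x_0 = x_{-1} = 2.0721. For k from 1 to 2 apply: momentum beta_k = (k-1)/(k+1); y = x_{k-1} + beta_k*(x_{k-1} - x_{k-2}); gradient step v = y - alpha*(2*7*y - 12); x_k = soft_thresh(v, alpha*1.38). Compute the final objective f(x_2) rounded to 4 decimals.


FISTA on f(x) = 7*x^2 - 12*x + 1.38*|x|
L = 14, alpha = 0.0216
Iteration 1: beta = 0.0, y = 2.0721 + 0.0*(2.0721 - 2.0721) = 2.0721
  grad(y) = 17.0094, v = y - alpha*grad = 1.7047
  prox(v) = soft_thresh(1.7047, 0.0298) = 1.6749
Iteration 2: beta = 0.3333, y = 1.6749 + 0.3333*(1.6749 - 2.0721) = 1.5425
  grad(y) = 9.5948, v = y - alpha*grad = 1.3352
  prox(v) = soft_thresh(1.3352, 0.0298) = 1.3054
f(x_2) = 7*1.3054^2 - 12*1.3054 + 1.38*|1.3054| = -1.9346


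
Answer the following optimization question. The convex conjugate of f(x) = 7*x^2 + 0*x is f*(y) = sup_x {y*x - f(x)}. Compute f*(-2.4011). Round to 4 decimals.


f*(y) = sup_x {y*x - a*x^2 - b*x} = sup_x {(y-b)*x - a*x^2}
FOC: (y - b) - 2a*x = 0 => x* = (y - b)/(2a)
x* = (-2.4011 - 0)/(2*7) = -0.1715
f*(-2.4011) = (y-b)^2/(4a) = (-2.4011 - 0)^2/(4*7)
= 5.7653/28 = 0.2059


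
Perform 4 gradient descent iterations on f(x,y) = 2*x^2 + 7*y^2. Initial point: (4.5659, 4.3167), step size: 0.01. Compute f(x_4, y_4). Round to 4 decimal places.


Gradient descent on f(x,y) = 2*x^2 + 7*y^2.
Starting point: (4.5659, 4.3167), alpha = 0.01
Step 1: grad_x = 2*2*4.5659 = 18.2636, grad_y = 2*7*4.3167 = 60.4338
  x_1 = 4.5659 - 0.01*18.2636 = 4.3833
  y_1 = 4.3167 - 0.01*60.4338 = 3.7124
Step 2: grad_x = 2*2*4.3833 = 17.5331, grad_y = 2*7*3.7124 = 51.9731
  x_2 = 4.3833 - 0.01*17.5331 = 4.2079
  y_2 = 3.7124 - 0.01*51.9731 = 3.1926
Step 3: grad_x = 2*2*4.2079 = 16.8317, grad_y = 2*7*3.1926 = 44.6968
  x_3 = 4.2079 - 0.01*16.8317 = 4.0396
  y_3 = 3.1926 - 0.01*44.6968 = 2.7457
Step 4: grad_x = 2*2*4.0396 = 16.1585, grad_y = 2*7*2.7457 = 38.4393
  x_4 = 4.0396 - 0.01*16.1585 = 3.878
  y_4 = 2.7457 - 0.01*38.4393 = 2.3613
f(3.878, 2.3613) = 2*3.878^2 + 7*2.3613^2 = 69.1074


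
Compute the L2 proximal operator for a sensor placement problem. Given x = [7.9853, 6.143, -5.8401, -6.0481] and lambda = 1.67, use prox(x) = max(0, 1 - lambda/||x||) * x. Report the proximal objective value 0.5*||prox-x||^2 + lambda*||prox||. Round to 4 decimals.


Step 1: Compute ||x||.
||x|| = 13.122
Step 2: Compute scaling factor.
scale = max(0, 1 - 1.67/13.122) = 0.8727
Step 3: prox(x) = [6.969, 5.3612, -5.0968, -5.2784]
||prox(x)|| = 11.452
Step 4: Proximal objective.
0.5*||prox-x||^2 = 1.3945
lambda*||prox|| = 19.1248
Total = 20.5193


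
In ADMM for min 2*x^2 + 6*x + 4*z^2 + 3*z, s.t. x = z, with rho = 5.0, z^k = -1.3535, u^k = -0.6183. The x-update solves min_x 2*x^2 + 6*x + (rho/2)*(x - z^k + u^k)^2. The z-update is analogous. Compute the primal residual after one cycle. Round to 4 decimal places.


ADMM iteration with rho = 5.0, z^k = -1.3535, u^k = -0.6183
Step 1: x-update.
Minimize 2*x^2 + 6*x + (5.0/2)*(x + 1.3535 - 0.6183)^2
FOC: (2*2 + 5.0)*x = -6 + 5.0*(-1.3535 + 0.6183)
x^{k+1} = -1.0751
Step 2: z-update.
Minimize 4*z^2 + 3*z + (5.0/2)*(-1.0751 - z - 0.6183)^2
FOC: (2*4 + 5.0)*z = -3 + 5.0*(-1.0751 - 0.6183)
z^{k+1} = -0.8821
Step 3: u-update.
u^{k+1} = -0.6183 - 1.0751 + 0.8821 = -0.8113
Step 4: Primal residual = |-1.0751 + 0.8821| = 0.193


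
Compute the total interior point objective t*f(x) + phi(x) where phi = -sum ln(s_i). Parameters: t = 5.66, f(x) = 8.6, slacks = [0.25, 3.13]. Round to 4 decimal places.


Step 1: Compute log-barrier.
ln values: [-1.3863, 1.141]
phi = -(-1.3863 + 1.141) = 0.2453
Step 2: Compute augmented objective.
t*f(x) = 5.66*8.6 = 48.676
Total = 48.676 + 0.2453 = 48.9213


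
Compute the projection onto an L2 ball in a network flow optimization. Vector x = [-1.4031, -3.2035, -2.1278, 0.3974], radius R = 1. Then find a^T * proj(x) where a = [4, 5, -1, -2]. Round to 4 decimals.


Step 1: Compute ||x|| (intermediates to 6 decimals).
||x|| = sqrt((-1.4031)^2 + (-3.2035)^2 + (-2.1278)^2 + 0.3974^2) = 4.112975
Step 2: Project.
Since ||x|| > R, scale = R/||x|| = 1/4.112975 = 0.243133, proj(x) = scale * x
proj(x) = [-0.34114, -0.778877, -0.517338, 0.096621]
Step 3: Dot product.
a^T * proj(x) = 4*(-0.34114) + 5*(-0.778877) - 1*(-0.517338) - 2*0.096621 = -4.9348


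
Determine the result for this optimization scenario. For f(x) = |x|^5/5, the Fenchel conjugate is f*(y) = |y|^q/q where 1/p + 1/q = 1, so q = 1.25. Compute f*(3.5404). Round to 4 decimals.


The conjugate exponent q satisfies 1/p + 1/q = 1.
p = 5, so q = 5/(5 - 1) = 1.25
|y|^q = 3.5404^1.25 = 4.8564
f*(3.5404) = 4.8564 / 1.25 = 3.8851


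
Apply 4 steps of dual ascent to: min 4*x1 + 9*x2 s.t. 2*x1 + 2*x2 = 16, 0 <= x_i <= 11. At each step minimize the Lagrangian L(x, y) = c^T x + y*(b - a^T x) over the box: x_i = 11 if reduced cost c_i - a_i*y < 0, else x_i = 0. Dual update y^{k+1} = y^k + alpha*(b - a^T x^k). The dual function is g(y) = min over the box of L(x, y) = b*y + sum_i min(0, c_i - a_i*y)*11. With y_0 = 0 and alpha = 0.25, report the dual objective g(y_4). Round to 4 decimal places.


Dual ascent for LP: min 4*x1 + 9*x2, 2*x1 + 2*x2 = 16, 0 <= x_i <= 11
Step 1: y^k = 0.0, reduced costs: (4.0, 9.0)
  x^k = (0.0, 0.0), subgradient = b - a^T x = 16.0
  y^{k+1} = 0.0 + 0.25*16.0 = 4.0
Step 2: y^k = 4.0, reduced costs: (-4.0, 1.0)
  x^k = (11.0, 0.0), subgradient = b - a^T x = -6.0
  y^{k+1} = 4.0 + 0.25*-6.0 = 2.5
Step 3: y^k = 2.5, reduced costs: (-1.0, 4.0)
  x^k = (11.0, 0.0), subgradient = b - a^T x = -6.0
  y^{k+1} = 2.5 + 0.25*-6.0 = 1.0
Step 4: y^k = 1.0, reduced costs: (2.0, 7.0)
  x^k = (0.0, 0.0), subgradient = b - a^T x = 16.0
  y^{k+1} = 1.0 + 0.25*16.0 = 5.0
Dual objective at y_4 = 5.0: reduced costs (-6.0, -1.0), box minimizer x = (11.0, 11.0)
g(y_4) = b*y + (c1 - a1*y)*x1 + (c2 - a2*y)*x2 = 16*5.0 + (-6.0)*11.0 + (-1.0)*11.0 = 80.0 - 66.0 - 11.0 = 3.0


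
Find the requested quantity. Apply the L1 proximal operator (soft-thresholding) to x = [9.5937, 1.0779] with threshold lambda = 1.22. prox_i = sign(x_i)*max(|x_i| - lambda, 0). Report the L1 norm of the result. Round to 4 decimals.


Soft-thresholding with lambda = 1.22:
prox(9.5937) = sign(9.5937)*max(|9.5937| - 1.22, 0) = 8.3737
prox(1.0779) = sign(1.0779)*max(|1.0779| - 1.22, 0) = 0.0
prox(x) = [8.3737, 0.0]
||prox(x)||_1 = 8.3737 + 0.0 = 8.3737


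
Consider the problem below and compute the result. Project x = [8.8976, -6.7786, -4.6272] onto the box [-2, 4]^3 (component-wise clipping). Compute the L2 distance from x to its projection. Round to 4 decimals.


Project each component onto [-2, 4].
clip(8.8976) = 4.0, clip(-6.7786) = -2.0, clip(-4.6272) = -2.0
Projection = [4.0, -2.0, -2.0]
Squared diffs: [23.9865, 22.835, 6.9022]
Distance = sqrt(53.7237) = 7.3296


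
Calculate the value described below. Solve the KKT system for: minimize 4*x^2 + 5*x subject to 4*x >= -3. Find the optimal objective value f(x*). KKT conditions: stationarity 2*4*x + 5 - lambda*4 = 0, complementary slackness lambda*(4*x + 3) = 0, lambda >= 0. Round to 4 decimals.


Step 1: Try lambda = 0 (constraint inactive).
Stationarity: 2*4*x + 5 = 0
x* = -5/(2*4) = -0.625
Check constraint: 4*-0.625 = -2.5 >= -3 -- satisfied.
Step 2: Compute optimal value.
f(x*) = 4*(-0.625)^2 + 5*(-0.625) = -1.5625


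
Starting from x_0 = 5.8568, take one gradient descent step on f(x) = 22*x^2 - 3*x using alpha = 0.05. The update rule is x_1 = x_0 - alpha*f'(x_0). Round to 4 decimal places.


We compute the gradient at x_0 and apply the update.
f'(x) = 44*x - 3
f'(5.8568) = 44*5.8568 - 3 = 254.6992
x_1 = 5.8568 - 0.05*254.6992 = -6.8782


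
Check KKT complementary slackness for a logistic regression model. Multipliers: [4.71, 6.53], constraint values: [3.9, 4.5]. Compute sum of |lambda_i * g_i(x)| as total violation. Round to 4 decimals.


KKT complementary slackness check:
lambda_1 * g_1 = 4.71 * 3.9 = 18.369
lambda_2 * g_2 = 6.53 * 4.5 = 29.385
Total violation = 18.369 + 29.385 = 47.754


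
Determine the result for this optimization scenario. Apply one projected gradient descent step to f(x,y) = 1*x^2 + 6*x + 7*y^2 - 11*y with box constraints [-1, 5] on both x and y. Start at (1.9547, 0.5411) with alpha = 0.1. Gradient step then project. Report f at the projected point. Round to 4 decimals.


Step 1: Compute gradient at (1.9547, 0.5411).
grad_x = 2*1*1.9547 + 6 = 9.9094
grad_y = 2*7*0.5411 - 11 = -3.4246
Step 2: Gradient step.
x_raw = 1.9547 - 0.1*9.9094 = 0.9638
y_raw = 0.5411 - 0.1*-3.4246 = 0.8836
Step 3: Project onto [-1, 5].
x_proj = clip(0.9638) = 0.9638
y_proj = clip(0.8836) = 0.8836
Step 4: Evaluate f.
f(0.9638, 0.8836) = 2.457


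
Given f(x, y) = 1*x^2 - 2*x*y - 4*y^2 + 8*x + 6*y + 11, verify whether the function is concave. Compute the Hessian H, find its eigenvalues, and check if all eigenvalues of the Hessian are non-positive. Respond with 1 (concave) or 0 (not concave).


The Hessian of f(x,y) = 1*x^2 - 2*x*y - 4*y^2 + 8*x + 6*y + 11 is:
H = [[2, -2], [-2, -8]]
Trace = 2 - 8 = -6
Determinant = 2*-8 - (-2)^2 = -20
Discriminant = (-6)^2 - 4*-20 = 116.0
Eigenvalues: lambda_1 = -8.3852, lambda_2 = 2.3852
The function is not concave.

0


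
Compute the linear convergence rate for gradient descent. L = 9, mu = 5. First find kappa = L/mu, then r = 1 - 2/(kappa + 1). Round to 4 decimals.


Step 1: Compute the condition number.
kappa = L/mu = 9/5 = 1.8
Step 2: Compute the convergence rate.
r = 1 - 2/(kappa + 1) = 1 - 2*mu/(L + mu) = (L - mu)/(L + mu) = 4/14 = 0.2857


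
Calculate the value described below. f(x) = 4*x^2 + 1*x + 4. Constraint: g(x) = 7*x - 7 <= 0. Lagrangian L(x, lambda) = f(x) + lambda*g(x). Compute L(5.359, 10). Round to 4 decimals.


Step 1: Evaluate f(x).
f(5.359) = 4*5.359^2 + 1*5.359 + 4 = 124.2345
Step 2: Evaluate g(x).
g(5.359) = 7*5.359 - 7 = 30.513
Step 3: Compute Lagrangian.
L = 124.2345 + 10*30.513 = 429.3645


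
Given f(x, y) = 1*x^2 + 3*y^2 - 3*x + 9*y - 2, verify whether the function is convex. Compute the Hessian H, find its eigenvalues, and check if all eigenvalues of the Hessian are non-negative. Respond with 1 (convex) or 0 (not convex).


The Hessian of f(x,y) = 1*x^2 + 3*y^2 - 3*x + 9*y - 2 is:
H = [[2, 0], [0, 6]]
Trace = 2 + 6 = 8
Determinant = 2*6 - (0)^2 = 12
Discriminant = (8)^2 - 4*12 = 16.0
Eigenvalues: lambda_1 = 2.0, lambda_2 = 6.0
The function is convex.

1


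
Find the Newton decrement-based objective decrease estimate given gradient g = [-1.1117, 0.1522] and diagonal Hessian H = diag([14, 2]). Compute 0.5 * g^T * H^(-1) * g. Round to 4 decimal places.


Step 1: H is diagonal, so H^(-1) * g = [-0.0794, 0.0761].
Step 2: g^T H^(-1) g = sum_i g_i^2 / H_ii
  = (-1.1117)^2/14 + (0.1522)^2/2
  = 0.0883 + 0.0116 = 0.0999
Step 3: Objective decrease = 0.5 * g^T H^(-1) g = 0.0499


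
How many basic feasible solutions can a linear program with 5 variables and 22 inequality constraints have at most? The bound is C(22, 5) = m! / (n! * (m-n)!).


Each vertex corresponds to some choice of n active constraints out of m, so the number of vertices is at most C(m, n) = m! / (n!(m-n)!).
m = 22, n = 5
Numerator: 22 * 21 * 20 * 19 * 18
Denominator: 5! = 120
C(22, 5) = 26334


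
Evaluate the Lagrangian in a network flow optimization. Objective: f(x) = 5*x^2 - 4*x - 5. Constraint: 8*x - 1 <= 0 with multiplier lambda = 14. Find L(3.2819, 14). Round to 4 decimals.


Step 1: Evaluate f(x).
f(3.2819) = 5*3.2819^2 - 4*3.2819 - 5 = 35.7267
Step 2: Evaluate g(x).
g(3.2819) = 8*3.2819 - 1 = 25.2552
Step 3: Compute Lagrangian.
L = 35.7267 + 14*25.2552 = 389.2995


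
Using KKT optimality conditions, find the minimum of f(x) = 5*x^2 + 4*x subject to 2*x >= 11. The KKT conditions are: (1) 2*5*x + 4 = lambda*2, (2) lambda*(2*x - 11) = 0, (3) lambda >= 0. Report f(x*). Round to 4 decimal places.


Step 1: Try lambda = 0 (constraint inactive).
x_unc = -4/(2*5) = -0.4
Check: 2*-0.4 = -0.8 < 11 -- violated!
Step 2: Constraint must be active: 2*x = 11
x* = 11/2 = 5.5
lambda = (2*5*5.5 + 4)/2 = 29.5
Step 3: Compute optimal value.
f(x*) = 5*5.5^2 + 4*5.5 = 173.25


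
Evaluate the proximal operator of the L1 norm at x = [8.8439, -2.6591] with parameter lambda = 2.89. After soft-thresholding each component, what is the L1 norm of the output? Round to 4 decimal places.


Soft-thresholding with lambda = 2.89:
prox(8.8439) = sign(8.8439)*max(|8.8439| - 2.89, 0) = 5.9539
prox(-2.6591) = sign(-2.6591)*max(|-2.6591| - 2.89, 0) = 0.0
prox(x) = [5.9539, 0.0]
||prox(x)||_1 = 5.9539 + 0.0 = 5.9539


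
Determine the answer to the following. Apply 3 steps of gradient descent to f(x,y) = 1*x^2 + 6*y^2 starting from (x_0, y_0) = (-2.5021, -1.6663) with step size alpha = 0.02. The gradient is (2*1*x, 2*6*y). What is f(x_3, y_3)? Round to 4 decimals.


Gradient descent on f(x,y) = 1*x^2 + 6*y^2.
Starting point: (-2.5021, -1.6663), alpha = 0.02
Step 1: grad_x = 2*1*-2.5021 = -5.0042, grad_y = 2*6*-1.6663 = -19.9956
  x_1 = -2.5021 - 0.02*-5.0042 = -2.402
  y_1 = -1.6663 - 0.02*-19.9956 = -1.2664
Step 2: grad_x = 2*1*-2.402 = -4.804, grad_y = 2*6*-1.2664 = -15.1967
  x_2 = -2.402 - 0.02*-4.804 = -2.3059
  y_2 = -1.2664 - 0.02*-15.1967 = -0.9625
Step 3: grad_x = 2*1*-2.3059 = -4.6119, grad_y = 2*6*-0.9625 = -11.5495
  x_3 = -2.3059 - 0.02*-4.6119 = -2.2137
  y_3 = -0.9625 - 0.02*-11.5495 = -0.7315
f(-2.2137, -0.7315) = 1*(-2.2137)^2 + 6*(-0.7315)^2 = 8.1107


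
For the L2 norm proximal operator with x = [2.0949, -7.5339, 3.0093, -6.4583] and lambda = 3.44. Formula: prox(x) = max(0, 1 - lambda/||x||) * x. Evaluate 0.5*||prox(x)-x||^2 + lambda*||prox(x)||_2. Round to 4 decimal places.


Step 1: Compute ||x||.
||x|| = 10.5789
Step 2: Compute scaling factor.
scale = max(0, 1 - 3.44/10.5789) = 0.6748
Step 3: prox(x) = [1.4137, -5.0841, 2.0308, -4.3582]
||prox(x)|| = 7.1389
Step 4: Proximal objective.
0.5*||prox-x||^2 = 5.9168
lambda*||prox|| = 24.5578
Total = 30.4747


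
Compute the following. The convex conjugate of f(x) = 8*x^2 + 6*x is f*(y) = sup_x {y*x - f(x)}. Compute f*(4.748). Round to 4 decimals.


f*(y) = sup_x {y*x - a*x^2 - b*x} = sup_x {(y-b)*x - a*x^2}
FOC: (y - b) - 2a*x = 0 => x* = (y - b)/(2a)
x* = (4.748 - 6)/(2*8) = -0.0783
f*(4.748) = (y-b)^2/(4a) = (4.748 - 6)^2/(4*8)
= 1.5675/32 = 0.049


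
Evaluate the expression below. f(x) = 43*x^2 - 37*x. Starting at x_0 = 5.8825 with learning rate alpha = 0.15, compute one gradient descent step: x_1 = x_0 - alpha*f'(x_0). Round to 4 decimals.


We compute the gradient at x_0 and apply the update.
f'(x) = 86*x - 37
f'(5.8825) = 86*5.8825 - 37 = 468.895
x_1 = 5.8825 - 0.15*468.895 = -64.4518


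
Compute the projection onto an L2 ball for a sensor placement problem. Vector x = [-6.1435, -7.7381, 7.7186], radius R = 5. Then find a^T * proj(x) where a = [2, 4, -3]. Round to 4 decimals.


Step 1: Compute ||x|| (intermediates to 6 decimals).
||x|| = sqrt((-6.1435)^2 + (-7.7381)^2 + 7.7186^2) = 12.537846
Step 2: Project.
Since ||x|| > R, scale = R/||x|| = 5/12.537846 = 0.398793, proj(x) = scale * x
proj(x) = [-2.449985, -3.0859, 3.078124]
Step 3: Dot product.
a^T * proj(x) = 2*(-2.449985) + 4*(-3.0859) - 3*3.078124 = -26.4779


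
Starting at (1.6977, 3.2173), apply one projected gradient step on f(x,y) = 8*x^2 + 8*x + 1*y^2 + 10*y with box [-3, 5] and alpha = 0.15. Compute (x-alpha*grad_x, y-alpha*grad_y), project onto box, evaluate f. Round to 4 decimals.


Step 1: Compute gradient at (1.6977, 3.2173).
grad_x = 2*8*1.6977 + 8 = 35.1632
grad_y = 2*1*3.2173 + 10 = 16.4346
Step 2: Gradient step.
x_raw = 1.6977 - 0.15*35.1632 = -3.5768
y_raw = 3.2173 - 0.15*16.4346 = 0.7521
Step 3: Project onto [-3, 5].
x_proj = clip(-3.5768) = -3.0
y_proj = clip(0.7521) = 0.7521
Step 4: Evaluate f.
f(-3.0, 0.7521) = 56.0868


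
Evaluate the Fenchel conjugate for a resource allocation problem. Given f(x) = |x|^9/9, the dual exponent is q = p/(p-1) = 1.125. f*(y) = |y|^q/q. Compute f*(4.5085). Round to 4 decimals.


The conjugate exponent q satisfies 1/p + 1/q = 1.
p = 9, so q = 9/(9 - 1) = 1.125
|y|^q = 4.5085^1.125 = 5.4423
f*(4.5085) = 5.4423 / 1.125 = 4.8376


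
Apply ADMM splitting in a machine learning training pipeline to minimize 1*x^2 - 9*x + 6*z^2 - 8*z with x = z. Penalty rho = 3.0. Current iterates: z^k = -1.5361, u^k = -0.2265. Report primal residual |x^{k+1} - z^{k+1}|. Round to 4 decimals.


ADMM iteration with rho = 3.0, z^k = -1.5361, u^k = -0.2265
Step 1: x-update.
Minimize 1*x^2 - 9*x + (3.0/2)*(x + 1.5361 - 0.2265)^2
FOC: (2*1 + 3.0)*x = 9 + 3.0*(-1.5361 + 0.2265)
x^{k+1} = 1.0142
Step 2: z-update.
Minimize 6*z^2 - 8*z + (3.0/2)*(1.0142 - z - 0.2265)^2
FOC: (2*6 + 3.0)*z = 8 + 3.0*(1.0142 - 0.2265)
z^{k+1} = 0.6909
Step 3: u-update.
u^{k+1} = -0.2265 + 1.0142 - 0.6909 = 0.0969
Step 4: Primal residual = |1.0142 - 0.6909| = 0.3234


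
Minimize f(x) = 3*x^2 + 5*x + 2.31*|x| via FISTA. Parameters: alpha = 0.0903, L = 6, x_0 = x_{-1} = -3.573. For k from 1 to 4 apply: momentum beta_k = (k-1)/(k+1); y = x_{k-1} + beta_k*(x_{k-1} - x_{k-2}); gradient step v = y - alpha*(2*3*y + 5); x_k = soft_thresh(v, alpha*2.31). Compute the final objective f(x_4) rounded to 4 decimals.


FISTA on f(x) = 3*x^2 + 5*x + 2.31*|x|
L = 6, alpha = 0.0903
Iteration 1: beta = 0.0, y = -3.573 + 0.0*(-3.573 + 3.573) = -3.573
  grad(y) = -16.438, v = y - alpha*grad = -2.0886
  prox(v) = soft_thresh(-2.0886, 0.2086) = -1.8801
Iteration 2: beta = 0.3333, y = -1.8801 + 0.3333*(-1.8801 + 3.573) = -1.3157
  grad(y) = -2.8944, v = y - alpha*grad = -1.0544
  prox(v) = soft_thresh(-1.0544, 0.2086) = -0.8458
Iteration 3: beta = 0.5, y = -0.8458 + 0.5*(-0.8458 + 1.8801) = -0.3286
  grad(y) = 3.0282, v = y - alpha*grad = -0.6021
  prox(v) = soft_thresh(-0.6021, 0.2086) = -0.3935
Iteration 4: beta = 0.6, y = -0.3935 + 0.6*(-0.3935 + 0.8458) = -0.1221
  grad(y) = 4.2673, v = y - alpha*grad = -0.5075
  prox(v) = soft_thresh(-0.5075, 0.2086) = -0.2989
f(x_4) = 3*(-0.2989)^2 + 5*(-0.2989) + 2.31*|-0.2989| = -0.536


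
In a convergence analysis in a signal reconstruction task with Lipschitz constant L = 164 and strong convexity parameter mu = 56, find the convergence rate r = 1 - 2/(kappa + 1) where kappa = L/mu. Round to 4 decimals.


Step 1: Compute the condition number.
kappa = L/mu = 164/56 = 2.9286
Step 2: Compute the convergence rate.
r = 1 - 2/(kappa + 1) = 1 - 2*mu/(L + mu) = (L - mu)/(L + mu) = 108/220 = 0.4909


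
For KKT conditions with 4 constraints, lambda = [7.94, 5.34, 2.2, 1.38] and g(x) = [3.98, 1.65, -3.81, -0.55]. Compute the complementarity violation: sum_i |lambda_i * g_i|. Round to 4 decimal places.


KKT complementary slackness check:
lambda_1 * g_1 = 7.94 * 3.98 = 31.6012
lambda_2 * g_2 = 5.34 * 1.65 = 8.811
lambda_3 * g_3 = 2.2 * -3.81 = -8.382
lambda_4 * g_4 = 1.38 * -0.55 = -0.759
Total violation = 31.6012 + 8.811 + 8.382 + 0.759 = 49.5532


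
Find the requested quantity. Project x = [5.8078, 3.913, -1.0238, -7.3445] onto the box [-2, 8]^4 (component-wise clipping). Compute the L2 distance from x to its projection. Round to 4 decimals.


Project each component onto [-2, 8].
clip(5.8078) = 5.8078, clip(3.913) = 3.913, clip(-1.0238) = -1.0238, clip(-7.3445) = -2.0
Projection = [5.8078, 3.913, -1.0238, -2.0]
Squared diffs: [0.0, 0.0, 0.0, 28.5637]
Distance = sqrt(28.5637) = 5.3445


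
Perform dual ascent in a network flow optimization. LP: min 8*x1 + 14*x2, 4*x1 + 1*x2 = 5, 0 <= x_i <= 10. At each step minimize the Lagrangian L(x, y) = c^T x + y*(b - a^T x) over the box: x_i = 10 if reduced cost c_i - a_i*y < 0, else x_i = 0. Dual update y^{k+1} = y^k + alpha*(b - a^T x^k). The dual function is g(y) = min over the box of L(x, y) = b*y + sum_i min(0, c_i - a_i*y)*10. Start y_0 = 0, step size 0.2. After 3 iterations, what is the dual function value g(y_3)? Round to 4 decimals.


Dual ascent for LP: min 8*x1 + 14*x2, 4*x1 + 1*x2 = 5, 0 <= x_i <= 10
Step 1: y^k = 0.0, reduced costs: (8.0, 14.0)
  x^k = (0.0, 0.0), subgradient = b - a^T x = 5.0
  y^{k+1} = 0.0 + 0.2*5.0 = 1.0
Step 2: y^k = 1.0, reduced costs: (4.0, 13.0)
  x^k = (0.0, 0.0), subgradient = b - a^T x = 5.0
  y^{k+1} = 1.0 + 0.2*5.0 = 2.0
Step 3: y^k = 2.0, reduced costs: (0.0, 12.0)
  x^k = (0.0, 0.0), subgradient = b - a^T x = 5.0
  y^{k+1} = 2.0 + 0.2*5.0 = 3.0
Dual objective at y_3 = 3.0: reduced costs (-4.0, 11.0), box minimizer x = (10.0, 0.0)
g(y_3) = b*y + (c1 - a1*y)*x1 + (c2 - a2*y)*x2 = 5*3.0 + (-4.0)*10.0 + 11.0*0.0 = 15.0 - 40.0 + 0.0 = -25.0


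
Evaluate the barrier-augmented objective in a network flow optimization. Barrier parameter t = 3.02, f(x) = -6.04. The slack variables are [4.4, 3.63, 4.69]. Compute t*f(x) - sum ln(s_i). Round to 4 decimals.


Step 1: Compute log-barrier.
ln values: [1.4816, 1.2892, 1.5454]
phi = -(1.4816 + 1.2892 + 1.5454) = -4.3163
Step 2: Compute augmented objective.
t*f(x) = 3.02*-6.04 = -18.2408
Total = -18.2408 - 4.3163 = -22.5571


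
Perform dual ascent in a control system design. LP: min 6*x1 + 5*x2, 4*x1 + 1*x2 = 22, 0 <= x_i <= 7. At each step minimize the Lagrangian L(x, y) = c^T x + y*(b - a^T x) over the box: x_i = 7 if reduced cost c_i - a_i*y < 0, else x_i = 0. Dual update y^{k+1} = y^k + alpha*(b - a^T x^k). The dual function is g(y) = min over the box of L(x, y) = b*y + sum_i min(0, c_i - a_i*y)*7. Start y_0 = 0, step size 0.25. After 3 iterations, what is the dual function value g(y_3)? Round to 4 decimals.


Dual ascent for LP: min 6*x1 + 5*x2, 4*x1 + 1*x2 = 22, 0 <= x_i <= 7
Step 1: y^k = 0.0, reduced costs: (6.0, 5.0)
  x^k = (0.0, 0.0), subgradient = b - a^T x = 22.0
  y^{k+1} = 0.0 + 0.25*22.0 = 5.5
Step 2: y^k = 5.5, reduced costs: (-16.0, -0.5)
  x^k = (7.0, 7.0), subgradient = b - a^T x = -13.0
  y^{k+1} = 5.5 + 0.25*-13.0 = 2.25
Step 3: y^k = 2.25, reduced costs: (-3.0, 2.75)
  x^k = (7.0, 0.0), subgradient = b - a^T x = -6.0
  y^{k+1} = 2.25 + 0.25*-6.0 = 0.75
Dual objective at y_3 = 0.75: reduced costs (3.0, 4.25), box minimizer x = (0.0, 0.0)
g(y_3) = b*y + (c1 - a1*y)*x1 + (c2 - a2*y)*x2 = 22*0.75 + 3.0*0.0 + 4.25*0.0 = 16.5 + 0.0 + 0.0 = 16.5


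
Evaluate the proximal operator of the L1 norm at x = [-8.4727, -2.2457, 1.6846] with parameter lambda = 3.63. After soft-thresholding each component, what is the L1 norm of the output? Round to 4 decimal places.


Soft-thresholding with lambda = 3.63:
prox(-8.4727) = sign(-8.4727)*max(|-8.4727| - 3.63, 0) = -4.8427
prox(-2.2457) = sign(-2.2457)*max(|-2.2457| - 3.63, 0) = 0.0
prox(1.6846) = sign(1.6846)*max(|1.6846| - 3.63, 0) = 0.0
prox(x) = [-4.8427, 0.0, 0.0]
||prox(x)||_1 = 4.8427 + 0.0 + 0.0 = 4.8427


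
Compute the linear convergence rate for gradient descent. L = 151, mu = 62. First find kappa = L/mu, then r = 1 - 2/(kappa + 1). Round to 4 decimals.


Step 1: Compute the condition number.
kappa = L/mu = 151/62 = 2.4355
Step 2: Compute the convergence rate.
r = 1 - 2/(kappa + 1) = 1 - 2*mu/(L + mu) = (L - mu)/(L + mu) = 89/213 = 0.4178


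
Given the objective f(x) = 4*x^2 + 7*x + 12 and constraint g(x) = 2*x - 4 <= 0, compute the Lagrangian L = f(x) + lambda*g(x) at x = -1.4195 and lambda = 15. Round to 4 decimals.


Step 1: Evaluate f(x).
f(-1.4195) = 4*(-1.4195)^2 + 7*(-1.4195) + 12 = 10.1234
Step 2: Evaluate g(x).
g(-1.4195) = 2*-1.4195 - 4 = -6.839
Step 3: Compute Lagrangian.
L = 10.1234 + 15*-6.839 = -92.4616


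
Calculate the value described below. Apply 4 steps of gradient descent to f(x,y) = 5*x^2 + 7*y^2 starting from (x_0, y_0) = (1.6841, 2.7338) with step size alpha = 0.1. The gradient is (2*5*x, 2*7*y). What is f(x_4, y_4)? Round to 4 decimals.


Gradient descent on f(x,y) = 5*x^2 + 7*y^2.
Starting point: (1.6841, 2.7338), alpha = 0.1
Step 1: grad_x = 2*5*1.6841 = 16.841, grad_y = 2*7*2.7338 = 38.2732
  x_1 = 1.6841 - 0.1*16.841 = -0.0
  y_1 = 2.7338 - 0.1*38.2732 = -1.0935
Step 2: grad_x = 2*5*-0.0 = -0.0, grad_y = 2*7*-1.0935 = -15.3093
  x_2 = -0.0 - 0.1*-0.0 = 0.0
  y_2 = -1.0935 - 0.1*-15.3093 = 0.4374
Step 3: grad_x = 2*5*0.0 = 0.0, grad_y = 2*7*0.4374 = 6.1237
  x_3 = 0.0 - 0.1*0.0 = 0.0
  y_3 = 0.4374 - 0.1*6.1237 = -0.175
Step 4: grad_x = 2*5*0.0 = 0.0, grad_y = 2*7*-0.175 = -2.4495
  x_4 = 0.0 - 0.1*0.0 = 0.0
  y_4 = -0.175 - 0.1*-2.4495 = 0.07
f(0.0, 0.07) = 5*0.0^2 + 7*0.07^2 = 0.0343


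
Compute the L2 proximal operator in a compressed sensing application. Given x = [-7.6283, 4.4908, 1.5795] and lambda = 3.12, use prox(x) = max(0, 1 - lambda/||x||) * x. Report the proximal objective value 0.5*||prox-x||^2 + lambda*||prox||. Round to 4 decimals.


Step 1: Compute ||x||.
||x|| = 8.9918
Step 2: Compute scaling factor.
scale = max(0, 1 - 3.12/8.9918) = 0.653
Step 3: prox(x) = [-4.9814, 2.9326, 1.0314]
||prox(x)|| = 5.8718
Step 4: Proximal objective.
0.5*||prox-x||^2 = 4.8672
lambda*||prox|| = 18.32
Total = 23.1873


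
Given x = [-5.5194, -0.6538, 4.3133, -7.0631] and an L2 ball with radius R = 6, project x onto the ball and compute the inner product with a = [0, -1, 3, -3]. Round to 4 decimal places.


Step 1: Compute ||x|| (intermediates to 6 decimals).
||x|| = sqrt((-5.5194)^2 + (-0.6538)^2 + 4.3133^2 + (-7.0631)^2) = 9.969111
Step 2: Project.
Since ||x|| > R, scale = R/||x|| = 6/9.969111 = 0.601859, proj(x) = scale * x
proj(x) = [-3.321901, -0.393495, 2.595998, -4.25099]
Step 3: Dot product.
a^T * proj(x) = 0*(-3.321901) - 1*(-0.393495) + 3*2.595998 - 3*(-4.25099) = 20.9345


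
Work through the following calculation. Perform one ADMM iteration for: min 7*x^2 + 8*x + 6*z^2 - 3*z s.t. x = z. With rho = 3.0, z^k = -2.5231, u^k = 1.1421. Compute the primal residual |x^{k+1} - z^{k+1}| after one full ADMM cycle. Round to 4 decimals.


ADMM iteration with rho = 3.0, z^k = -2.5231, u^k = 1.1421
Step 1: x-update.
Minimize 7*x^2 + 8*x + (3.0/2)*(x + 2.5231 + 1.1421)^2
FOC: (2*7 + 3.0)*x = -8 + 3.0*(-2.5231 - 1.1421)
x^{k+1} = -1.1174
Step 2: z-update.
Minimize 6*z^2 - 3*z + (3.0/2)*(-1.1174 - z + 1.1421)^2
FOC: (2*6 + 3.0)*z = 3 + 3.0*(-1.1174 + 1.1421)
z^{k+1} = 0.2049
Step 3: u-update.
u^{k+1} = 1.1421 - 1.1174 - 0.2049 = -0.1802
Step 4: Primal residual = |-1.1174 - 0.2049| = 1.3223


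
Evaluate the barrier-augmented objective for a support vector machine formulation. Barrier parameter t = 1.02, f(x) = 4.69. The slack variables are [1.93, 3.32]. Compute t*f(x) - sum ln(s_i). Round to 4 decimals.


Step 1: Compute log-barrier.
ln values: [0.6575, 1.2]
phi = -(0.6575 + 1.2) = -1.8575
Step 2: Compute augmented objective.
t*f(x) = 1.02*4.69 = 4.7838
Total = 4.7838 - 1.8575 = 2.9263


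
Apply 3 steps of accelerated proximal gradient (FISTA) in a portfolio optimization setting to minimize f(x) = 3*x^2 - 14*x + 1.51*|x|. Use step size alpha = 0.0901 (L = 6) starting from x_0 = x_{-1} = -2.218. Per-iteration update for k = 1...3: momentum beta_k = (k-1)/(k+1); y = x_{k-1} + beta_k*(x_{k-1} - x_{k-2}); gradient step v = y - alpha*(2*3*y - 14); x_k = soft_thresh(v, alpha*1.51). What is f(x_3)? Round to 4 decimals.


FISTA on f(x) = 3*x^2 - 14*x + 1.51*|x|
L = 6, alpha = 0.0901
Iteration 1: beta = 0.0, y = -2.218 + 0.0*(-2.218 + 2.218) = -2.218
  grad(y) = -27.308, v = y - alpha*grad = 0.2425
  prox(v) = soft_thresh(0.2425, 0.1361) = 0.1064
Iteration 2: beta = 0.3333, y = 0.1064 + 0.3333*(0.1064 + 2.218) = 0.8812
  grad(y) = -8.7128, v = y - alpha*grad = 1.6662
  prox(v) = soft_thresh(1.6662, 0.1361) = 1.5302
Iteration 3: beta = 0.5, y = 1.5302 + 0.5*(1.5302 - 0.1064) = 2.2421
  grad(y) = -0.5476, v = y - alpha*grad = 2.2914
  prox(v) = soft_thresh(2.2914, 0.1361) = 2.1554
f(x_3) = 3*2.1554^2 - 14*2.1554 + 1.51*|2.1554| = -12.9837


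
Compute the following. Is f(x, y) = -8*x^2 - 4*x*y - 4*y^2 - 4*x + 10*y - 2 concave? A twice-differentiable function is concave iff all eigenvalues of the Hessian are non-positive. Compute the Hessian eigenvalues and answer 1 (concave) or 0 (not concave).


The Hessian of f(x,y) = -8*x^2 - 4*x*y - 4*y^2 - 4*x + 10*y - 2 is:
H = [[-16, -4], [-4, -8]]
Trace = -16 - 8 = -24
Determinant = -16*-8 - (-4)^2 = 112
Discriminant = (-24)^2 - 4*112 = 128.0
Eigenvalues: lambda_1 = -17.6569, lambda_2 = -6.3431
The function is concave.

1


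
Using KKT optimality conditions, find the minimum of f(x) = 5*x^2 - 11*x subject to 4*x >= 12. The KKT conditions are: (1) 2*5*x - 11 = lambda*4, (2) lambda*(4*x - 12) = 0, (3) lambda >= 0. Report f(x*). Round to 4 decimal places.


Step 1: Try lambda = 0 (constraint inactive).
x_unc = 11/(2*5) = 1.1
Check: 4*1.1 = 4.4 < 12 -- violated!
Step 2: Constraint must be active: 4*x = 12
x* = 12/4 = 3.0
lambda = (2*5*3.0 - 11)/4 = 4.75
Step 3: Compute optimal value.
f(x*) = 5*3.0^2 - 11*3.0 = 12.0


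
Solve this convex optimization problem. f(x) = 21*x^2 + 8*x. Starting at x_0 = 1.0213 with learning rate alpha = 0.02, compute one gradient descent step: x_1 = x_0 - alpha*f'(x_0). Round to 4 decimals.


We compute the gradient at x_0 and apply the update.
f'(x) = 42*x + 8
f'(1.0213) = 42*1.0213 + 8 = 50.8946
x_1 = 1.0213 - 0.02*50.8946 = 0.0034


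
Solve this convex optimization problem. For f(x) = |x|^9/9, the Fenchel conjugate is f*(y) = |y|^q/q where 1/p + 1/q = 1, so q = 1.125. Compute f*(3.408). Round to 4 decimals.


The conjugate exponent q satisfies 1/p + 1/q = 1.
p = 9, so q = 9/(9 - 1) = 1.125
|y|^q = 3.408^1.125 = 3.9725
f*(3.408) = 3.9725 / 1.125 = 3.5311


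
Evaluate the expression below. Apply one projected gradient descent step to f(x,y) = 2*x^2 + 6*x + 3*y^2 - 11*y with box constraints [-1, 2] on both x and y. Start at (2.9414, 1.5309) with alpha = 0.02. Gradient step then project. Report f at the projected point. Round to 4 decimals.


Step 1: Compute gradient at (2.9414, 1.5309).
grad_x = 2*2*2.9414 + 6 = 17.7656
grad_y = 2*3*1.5309 - 11 = -1.8146
Step 2: Gradient step.
x_raw = 2.9414 - 0.02*17.7656 = 2.5861
y_raw = 1.5309 - 0.02*-1.8146 = 1.5672
Step 3: Project onto [-1, 2].
x_proj = clip(2.5861) = 2.0
y_proj = clip(1.5672) = 1.5672
Step 4: Evaluate f.
f(2.0, 1.5672) = 10.1292


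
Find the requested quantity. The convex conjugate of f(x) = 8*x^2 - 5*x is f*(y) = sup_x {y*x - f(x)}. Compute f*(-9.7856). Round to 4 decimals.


f*(y) = sup_x {y*x - a*x^2 - b*x} = sup_x {(y-b)*x - a*x^2}
FOC: (y - b) - 2a*x = 0 => x* = (y - b)/(2a)
x* = (-9.7856 + 5)/(2*8) = -0.2991
f*(-9.7856) = (y-b)^2/(4a) = (-9.7856 + 5)^2/(4*8)
= 22.902/32 = 0.7157


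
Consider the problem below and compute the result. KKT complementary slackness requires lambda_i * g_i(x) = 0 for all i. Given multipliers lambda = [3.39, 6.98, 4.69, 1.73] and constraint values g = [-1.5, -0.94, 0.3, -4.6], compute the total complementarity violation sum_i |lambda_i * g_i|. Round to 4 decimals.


KKT complementary slackness check:
lambda_1 * g_1 = 3.39 * -1.5 = -5.085
lambda_2 * g_2 = 6.98 * -0.94 = -6.5612
lambda_3 * g_3 = 4.69 * 0.3 = 1.407
lambda_4 * g_4 = 1.73 * -4.6 = -7.958
Total violation = 5.085 + 6.5612 + 1.407 + 7.958 = 21.0112


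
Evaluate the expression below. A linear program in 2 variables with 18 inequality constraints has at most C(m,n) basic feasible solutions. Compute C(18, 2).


Each vertex corresponds to some choice of n active constraints out of m, so the number of vertices is at most C(m, n) = m! / (n!(m-n)!).
m = 18, n = 2
Numerator: 18 * 17
Denominator: 2! = 2
C(18, 2) = 153


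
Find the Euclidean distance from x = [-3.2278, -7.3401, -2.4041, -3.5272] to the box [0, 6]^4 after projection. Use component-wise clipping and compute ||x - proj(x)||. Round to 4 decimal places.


Project each component onto [0, 6].
clip(-3.2278) = 0.0, clip(-7.3401) = 0.0, clip(-2.4041) = 0.0, clip(-3.5272) = 0.0
Projection = [0.0, 0.0, 0.0, 0.0]
Squared diffs: [10.4187, 53.8771, 5.7797, 12.4411]
Distance = sqrt(82.5166) = 9.0839


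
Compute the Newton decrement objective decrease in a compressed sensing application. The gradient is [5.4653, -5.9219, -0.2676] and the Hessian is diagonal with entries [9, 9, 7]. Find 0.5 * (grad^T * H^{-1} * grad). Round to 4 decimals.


Step 1: H is diagonal, so H^(-1) * g = [0.6073, -0.658, -0.0382].
Step 2: g^T H^(-1) g = sum_i g_i^2 / H_ii
  = (5.4653)^2/9 + (-5.9219)^2/9 + (-0.2676)^2/7
  = 3.3188 + 3.8965 + 0.0102 = 7.2256
Step 3: Objective decrease = 0.5 * g^T H^(-1) g = 3.6128


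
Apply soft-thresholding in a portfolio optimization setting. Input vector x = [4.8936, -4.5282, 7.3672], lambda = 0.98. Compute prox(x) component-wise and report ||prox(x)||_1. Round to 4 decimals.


Soft-thresholding with lambda = 0.98:
prox(4.8936) = sign(4.8936)*max(|4.8936| - 0.98, 0) = 3.9136
prox(-4.5282) = sign(-4.5282)*max(|-4.5282| - 0.98, 0) = -3.5482
prox(7.3672) = sign(7.3672)*max(|7.3672| - 0.98, 0) = 6.3872
prox(x) = [3.9136, -3.5482, 6.3872]
||prox(x)||_1 = 3.9136 + 3.5482 + 6.3872 = 13.849


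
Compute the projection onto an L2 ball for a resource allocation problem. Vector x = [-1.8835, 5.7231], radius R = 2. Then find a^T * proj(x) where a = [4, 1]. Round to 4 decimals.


Step 1: Compute ||x|| (intermediates to 6 decimals).
||x|| = sqrt((-1.8835)^2 + 5.7231^2) = 6.025068
Step 2: Project.
Since ||x|| > R, scale = R/||x|| = 2/6.025068 = 0.331946, proj(x) = scale * x
proj(x) = [-0.62522, 1.89976]
Step 3: Dot product.
a^T * proj(x) = 4*(-0.62522) + 1*1.89976 = -0.6011


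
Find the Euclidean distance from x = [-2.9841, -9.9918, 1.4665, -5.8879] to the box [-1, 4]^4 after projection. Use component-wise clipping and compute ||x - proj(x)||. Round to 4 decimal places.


Project each component onto [-1, 4].
clip(-2.9841) = -1.0, clip(-9.9918) = -1.0, clip(1.4665) = 1.4665, clip(-5.8879) = -1.0
Projection = [-1.0, -1.0, 1.4665, -1.0]
Squared diffs: [3.9367, 80.8525, 0.0, 23.8916]
Distance = sqrt(108.6808) = 10.425


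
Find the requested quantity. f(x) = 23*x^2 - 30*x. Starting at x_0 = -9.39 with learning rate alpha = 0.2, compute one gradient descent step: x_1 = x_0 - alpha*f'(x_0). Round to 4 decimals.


We compute the gradient at x_0 and apply the update.
f'(x) = 46*x - 30
f'(-9.39) = 46*-9.39 - 30 = -461.94
x_1 = -9.39 - 0.2*-461.94 = 82.998


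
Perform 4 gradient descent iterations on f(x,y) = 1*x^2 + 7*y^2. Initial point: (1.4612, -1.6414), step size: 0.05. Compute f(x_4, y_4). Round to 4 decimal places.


Gradient descent on f(x,y) = 1*x^2 + 7*y^2.
Starting point: (1.4612, -1.6414), alpha = 0.05
Step 1: grad_x = 2*1*1.4612 = 2.9224, grad_y = 2*7*-1.6414 = -22.9796
  x_1 = 1.4612 - 0.05*2.9224 = 1.3151
  y_1 = -1.6414 - 0.05*-22.9796 = -0.4924
Step 2: grad_x = 2*1*1.3151 = 2.6302, grad_y = 2*7*-0.4924 = -6.8939
  x_2 = 1.3151 - 0.05*2.6302 = 1.1836
  y_2 = -0.4924 - 0.05*-6.8939 = -0.1477
Step 3: grad_x = 2*1*1.1836 = 2.3671, grad_y = 2*7*-0.1477 = -2.0682
  x_3 = 1.1836 - 0.05*2.3671 = 1.0652
  y_3 = -0.1477 - 0.05*-2.0682 = -0.0443
Step 4: grad_x = 2*1*1.0652 = 2.1304, grad_y = 2*7*-0.0443 = -0.6204
  x_4 = 1.0652 - 0.05*2.1304 = 0.9587
  y_4 = -0.0443 - 0.05*-0.6204 = -0.0133
f(0.9587, -0.0133) = 1*0.9587^2 + 7*(-0.0133)^2 = 0.9203
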